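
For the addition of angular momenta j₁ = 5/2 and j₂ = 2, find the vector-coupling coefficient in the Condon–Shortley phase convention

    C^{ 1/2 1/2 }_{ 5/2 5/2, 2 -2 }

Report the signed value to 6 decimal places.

√[2·4!1!0!/6! · 5!0!0!4!1!0!] = √(192)
  +(−1)^0/∏(0,4,0,0,1,0)! = 1/24  (running 1/24)
⟨..|..⟩ = √(192)·(1/24) = +0.577350

+√(1/3) ≈ +0.577350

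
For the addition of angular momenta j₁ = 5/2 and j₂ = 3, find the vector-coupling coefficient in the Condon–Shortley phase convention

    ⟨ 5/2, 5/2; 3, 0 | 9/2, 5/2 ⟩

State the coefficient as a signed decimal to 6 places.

+√(25/66) ≈ +0.615457

triangle: 1!*4!*5!/11! = 2880/39916800
(j±m)!: 5!*0!*3!*3!*7!*2! = 43545600
prefactor² = (2J+1)*Δ*N² = 345600/11
  k=0: +1/(0!*1!*0!*3!*4!*2!) = 1/288
Σ = 1/288  ⇒  CG² = 345600/11*1/288² = 25/66
CG = +√(25/66) = +0.615457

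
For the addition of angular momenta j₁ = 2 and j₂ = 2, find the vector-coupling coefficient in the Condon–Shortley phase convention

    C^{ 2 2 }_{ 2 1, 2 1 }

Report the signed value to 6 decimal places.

−√(3/7) = -0.654654

√[5·2!2!2!/7! · 3!1!3!1!4!0!] = √(48/7)
  +(−1)^1/∏(1,1,0,2,2,0)! = -1/4  (running -1/4)
⟨..|..⟩ = √(48/7)·(-1/4) = -0.654654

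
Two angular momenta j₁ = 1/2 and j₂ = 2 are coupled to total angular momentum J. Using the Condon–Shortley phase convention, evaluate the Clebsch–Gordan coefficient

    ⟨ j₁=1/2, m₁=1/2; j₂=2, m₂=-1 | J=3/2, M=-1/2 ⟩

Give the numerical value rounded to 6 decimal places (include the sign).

triangle: 1!·0!·3!/5! = 6/120
(j±m)!: 1!·0!·1!·3!·1!·2! = 12
prefactor² = (2J+1)·Δ·N² = 12/5
  k=0: +1/(0!·1!·0!·1!·0!·2!) = 1/2
Σ = 1/2  ⇒  CG² = 12/5·1/2² = 3/5
CG = +√(3/5) = +0.774597

+0.774597  (= +√(3/5))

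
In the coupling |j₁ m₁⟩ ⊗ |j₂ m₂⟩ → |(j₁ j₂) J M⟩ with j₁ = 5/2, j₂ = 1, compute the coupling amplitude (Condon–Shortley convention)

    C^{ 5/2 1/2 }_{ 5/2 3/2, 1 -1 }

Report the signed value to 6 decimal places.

+√(16/35) = +0.676123

j₁+j₂−J=1  J+j₁−j₂=4  J−j₁+j₂=1  j₁+j₂+J+1=7
(j₁±m₁, j₂±m₂, J±M) = (4,1,0,2,3,2)
P² = 576/35
sum k=0..0:
  [0] +1/6 = 1/6
S = 1/6
C² = P²·S² = 16/35 ; C = +0.676123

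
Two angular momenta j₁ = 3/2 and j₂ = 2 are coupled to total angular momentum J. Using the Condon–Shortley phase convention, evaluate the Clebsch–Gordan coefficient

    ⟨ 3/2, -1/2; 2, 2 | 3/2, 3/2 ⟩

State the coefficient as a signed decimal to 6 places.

triangle: 2!·1!·2!/6! = 4/720
(j±m)!: 1!·2!·4!·0!·3!·0! = 288
prefactor² = (2J+1)·Δ·N² = 32/5
  k=2: +1/(2!·0!·0!·2!·1!·0!) = 1/4
Σ = 1/4  ⇒  CG² = 32/5·1/4² = 2/5
CG = +√(2/5) = +0.632456

+√(2/5) = +0.632456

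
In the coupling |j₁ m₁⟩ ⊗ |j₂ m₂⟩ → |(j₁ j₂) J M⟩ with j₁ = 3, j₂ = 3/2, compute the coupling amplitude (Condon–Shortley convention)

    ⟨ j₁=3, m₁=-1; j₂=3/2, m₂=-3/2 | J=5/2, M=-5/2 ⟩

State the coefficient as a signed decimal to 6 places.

j₁+j₂−J=2  J+j₁−j₂=4  J−j₁+j₂=1  j₁+j₂+J+1=8
(j₁±m₁, j₂±m₂, J±M) = (2,4,0,3,0,5)
P² = 1728/7
sum k=0..0:
  [0] +1/48 = 1/48
S = 1/48
C² = P²·S² = 3/28 ; C = +0.327327

+√(3/28) = +0.327327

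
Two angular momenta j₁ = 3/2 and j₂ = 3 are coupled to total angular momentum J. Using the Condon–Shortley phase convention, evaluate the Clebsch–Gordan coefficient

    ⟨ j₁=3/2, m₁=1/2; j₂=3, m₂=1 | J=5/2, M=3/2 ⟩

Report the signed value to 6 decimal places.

-0.591608  (= −√(7/20))

j₁+j₂−J=2  J+j₁−j₂=1  J−j₁+j₂=4  j₁+j₂+J+1=8
(j₁±m₁, j₂±m₂, J±M) = (2,1,4,2,4,1)
P² = 576/35
sum k=0..1:
  [0] +1/48 = 1/48
  [1] −1/6 = -1/6
S = -7/48
C² = P²·S² = 7/20 ; C = -0.591608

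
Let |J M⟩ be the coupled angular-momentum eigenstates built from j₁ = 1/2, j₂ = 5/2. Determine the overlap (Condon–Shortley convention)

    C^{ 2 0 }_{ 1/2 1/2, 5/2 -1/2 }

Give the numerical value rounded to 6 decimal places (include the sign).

+√(1/2) = +0.707107

triangle: 1!*0!*4!/6! = 24/720
(j±m)!: 1!*0!*2!*3!*2!*2! = 48
prefactor² = (2J+1)*Δ*N² = 8
  k=0: +1/(0!*1!*0!*2!*0!*2!) = 1/4
Σ = 1/4  ⇒  CG² = 8*1/4² = 1/2
CG = +√(1/2) = +0.707107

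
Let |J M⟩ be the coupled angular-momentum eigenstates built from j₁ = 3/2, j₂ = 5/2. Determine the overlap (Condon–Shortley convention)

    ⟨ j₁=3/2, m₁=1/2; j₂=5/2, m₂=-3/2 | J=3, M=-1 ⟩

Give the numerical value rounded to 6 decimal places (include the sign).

j₁+j₂−J=1  J+j₁−j₂=2  J−j₁+j₂=4  j₁+j₂+J+1=8
(j₁±m₁, j₂±m₂, J±M) = (2,1,1,4,2,4)
P² = 96/5
sum k=0..1:
  [0] +1/6 = 1/6
  [1] −1/48 = -1/48
S = 7/48
C² = P²·S² = 49/120 ; C = +0.639010

+0.639010  (= +√(49/120))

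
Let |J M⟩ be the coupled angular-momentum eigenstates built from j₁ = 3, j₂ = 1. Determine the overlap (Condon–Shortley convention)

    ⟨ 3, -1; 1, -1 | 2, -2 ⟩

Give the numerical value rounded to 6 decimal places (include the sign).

triangle: 2!*4!*0!/7! = 48/5040
(j±m)!: 2!*4!*0!*2!*0!*4! = 2304
prefactor² = (2J+1)*Δ*N² = 768/7
  k=0: +1/(0!*2!*4!*0!*0!*0!) = 1/48
Σ = 1/48  ⇒  CG² = 768/7*1/48² = 1/21
CG = +√(1/21) = +0.218218

+0.218218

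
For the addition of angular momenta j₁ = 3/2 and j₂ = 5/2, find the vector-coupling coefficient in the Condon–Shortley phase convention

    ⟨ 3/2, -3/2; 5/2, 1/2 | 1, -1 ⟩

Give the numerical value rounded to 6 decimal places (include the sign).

√[3·3!0!2!/6! · 0!3!3!2!0!2!] = √(36/5)
  +(−1)^3/∏(3,0,0,0,0,2)! = -1/12  (running -1/12)
⟨..|..⟩ = √(36/5)·(-1/12) = -0.223607

-0.223607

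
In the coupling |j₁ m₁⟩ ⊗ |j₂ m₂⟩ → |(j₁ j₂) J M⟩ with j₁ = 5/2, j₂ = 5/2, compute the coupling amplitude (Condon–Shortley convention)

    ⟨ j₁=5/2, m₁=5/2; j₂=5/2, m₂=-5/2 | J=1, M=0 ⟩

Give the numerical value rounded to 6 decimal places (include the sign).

+0.597614  (= +√(5/14))

j₁+j₂−J=4  J+j₁−j₂=1  J−j₁+j₂=1  j₁+j₂+J+1=7
(j₁±m₁, j₂±m₂, J±M) = (5,0,0,5,1,1)
P² = 1440/7
sum k=0..0:
  [0] +1/24 = 1/24
S = 1/24
C² = P²·S² = 5/14 ; C = +0.597614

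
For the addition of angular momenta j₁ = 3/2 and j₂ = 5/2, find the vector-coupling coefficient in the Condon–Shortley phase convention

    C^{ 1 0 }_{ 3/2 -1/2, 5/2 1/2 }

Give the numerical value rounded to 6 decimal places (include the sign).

j₁+j₂−J=3  J+j₁−j₂=0  J−j₁+j₂=2  j₁+j₂+J+1=6
(j₁±m₁, j₂±m₂, J±M) = (1,2,3,2,1,1)
P² = 6/5
sum k=2..2:
  [2] +1/2 = 1/2
S = 1/2
C² = P²·S² = 3/10 ; C = +0.547723

+√(3/10) ≈ +0.547723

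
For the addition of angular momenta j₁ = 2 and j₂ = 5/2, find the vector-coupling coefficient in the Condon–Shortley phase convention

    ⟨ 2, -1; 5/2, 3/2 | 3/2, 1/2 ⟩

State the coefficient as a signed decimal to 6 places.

+√(2/105) = +0.138013

√[4·3!1!2!/7! · 1!3!4!1!2!1!] = √(96/35)
  +(−1)^2/∏(2,1,1,2,0,0)! = 1/4  (running 1/4)
  +(−1)^3/∏(3,0,0,1,1,1)! = -1/6  (running 1/12)
⟨..|..⟩ = √(96/35)·(1/12) = +0.138013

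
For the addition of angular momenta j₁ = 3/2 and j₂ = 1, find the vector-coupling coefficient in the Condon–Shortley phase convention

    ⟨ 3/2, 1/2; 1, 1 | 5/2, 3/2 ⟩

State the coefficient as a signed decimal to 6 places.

+√(3/5) = +0.774597

√[6·0!3!2!/6! · 2!1!2!0!4!1!] = √(48/5)
  +(−1)^0/∏(0,0,1,2,2,0)! = 1/4  (running 1/4)
⟨..|..⟩ = √(48/5)·(1/4) = +0.774597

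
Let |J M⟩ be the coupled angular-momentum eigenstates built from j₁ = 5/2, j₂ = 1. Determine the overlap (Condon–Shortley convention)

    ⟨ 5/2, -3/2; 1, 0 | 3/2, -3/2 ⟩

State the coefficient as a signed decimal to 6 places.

√[4·2!3!0!/6! · 1!4!1!1!0!3!] = √(48/5)
  +(−1)^1/∏(1,1,3,0,0,0)! = -1/6  (running -1/6)
⟨..|..⟩ = √(48/5)·(-1/6) = -0.516398

-0.516398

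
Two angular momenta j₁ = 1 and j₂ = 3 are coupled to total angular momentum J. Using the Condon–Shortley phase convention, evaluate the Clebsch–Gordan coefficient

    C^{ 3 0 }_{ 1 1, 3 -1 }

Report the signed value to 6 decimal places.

√[7·1!1!5!/8! · 2!0!2!4!3!3!] = √(72)
  +(−1)^0/∏(0,1,0,2,1,3)! = 1/12  (running 1/12)
⟨..|..⟩ = √(72)·(1/12) = +0.707107

+0.707107  (= +√(1/2))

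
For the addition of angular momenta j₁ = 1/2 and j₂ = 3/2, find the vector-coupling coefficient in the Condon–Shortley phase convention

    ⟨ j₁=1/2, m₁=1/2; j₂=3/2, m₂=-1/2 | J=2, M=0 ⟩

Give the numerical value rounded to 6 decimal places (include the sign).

+√(1/2) = +0.707107

j₁+j₂−J=0  J+j₁−j₂=1  J−j₁+j₂=3  j₁+j₂+J+1=5
(j₁±m₁, j₂±m₂, J±M) = (1,0,1,2,2,2)
P² = 2
sum k=0..0:
  [0] +1/2 = 1/2
S = 1/2
C² = P²·S² = 1/2 ; C = +0.707107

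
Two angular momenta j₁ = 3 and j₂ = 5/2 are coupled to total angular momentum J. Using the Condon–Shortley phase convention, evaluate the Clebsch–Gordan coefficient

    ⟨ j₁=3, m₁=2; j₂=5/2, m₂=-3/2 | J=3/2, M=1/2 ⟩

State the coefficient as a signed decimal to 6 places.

j₁+j₂−J=4  J+j₁−j₂=2  J−j₁+j₂=1  j₁+j₂+J+1=8
(j₁±m₁, j₂±m₂, J±M) = (5,1,1,4,2,1)
P² = 192/7
sum k=0..1:
  [0] +1/24 = 1/24
  [1] −1/12 = -1/12
S = -1/24
C² = P²·S² = 1/21 ; C = -0.218218

-0.218218  (= −√(1/21))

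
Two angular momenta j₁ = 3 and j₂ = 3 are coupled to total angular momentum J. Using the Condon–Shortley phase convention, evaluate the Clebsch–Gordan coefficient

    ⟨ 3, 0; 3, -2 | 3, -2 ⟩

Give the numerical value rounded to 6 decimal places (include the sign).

j₁+j₂−J=3  J+j₁−j₂=3  J−j₁+j₂=3  j₁+j₂+J+1=10
(j₁±m₁, j₂±m₂, J±M) = (3,3,1,5,1,5)
P² = 216
sum k=0..1:
  [0] +1/72 = 1/72
  [1] −1/24 = -1/24
S = -1/36
C² = P²·S² = 1/6 ; C = -0.408248

−√(1/6) = -0.408248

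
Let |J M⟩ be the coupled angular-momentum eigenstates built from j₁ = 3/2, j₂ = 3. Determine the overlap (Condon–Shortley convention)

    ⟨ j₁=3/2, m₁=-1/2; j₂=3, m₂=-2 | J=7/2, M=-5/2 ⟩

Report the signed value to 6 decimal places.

+√(1/7) = +0.377964

√[8·1!2!5!/9! · 1!2!1!5!1!6!] = √(6400/7)
  +(−1)^0/∏(0,1,2,1,0,4)! = 1/48  (running 1/48)
  +(−1)^1/∏(1,0,1,0,1,5)! = -1/120  (running 1/80)
⟨..|..⟩ = √(6400/7)·(1/80) = +0.377964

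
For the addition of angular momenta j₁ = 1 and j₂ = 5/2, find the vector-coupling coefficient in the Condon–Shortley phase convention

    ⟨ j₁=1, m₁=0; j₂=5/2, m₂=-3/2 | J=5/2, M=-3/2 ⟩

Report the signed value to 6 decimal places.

+√(9/35) = +0.507093

j₁+j₂−J=1  J+j₁−j₂=1  J−j₁+j₂=4  j₁+j₂+J+1=7
(j₁±m₁, j₂±m₂, J±M) = (1,1,1,4,1,4)
P² = 576/35
sum k=0..1:
  [0] +1/6 = 1/6
  [1] −1/24 = -1/24
S = 1/8
C² = P²·S² = 9/35 ; C = +0.507093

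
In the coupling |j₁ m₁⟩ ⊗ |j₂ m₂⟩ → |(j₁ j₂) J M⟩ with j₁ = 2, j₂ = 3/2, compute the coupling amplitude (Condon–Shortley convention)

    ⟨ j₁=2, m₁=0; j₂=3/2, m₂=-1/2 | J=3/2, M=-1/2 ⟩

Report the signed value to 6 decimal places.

-0.447214

√[4·2!2!1!/6! · 2!2!1!2!1!2!] = √(16/45)
  +(−1)^0/∏(0,2,2,1,0,0)! = 1/4  (running 1/4)
  +(−1)^1/∏(1,1,1,0,1,1)! = -1  (running -3/4)
⟨..|..⟩ = √(16/45)·(-3/4) = -0.447214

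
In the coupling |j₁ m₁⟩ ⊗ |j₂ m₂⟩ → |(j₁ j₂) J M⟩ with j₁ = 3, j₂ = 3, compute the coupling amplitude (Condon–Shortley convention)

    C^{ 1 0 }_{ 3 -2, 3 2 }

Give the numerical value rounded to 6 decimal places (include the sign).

triangle: 5!*1!*1!/8! = 120/40320
(j±m)!: 1!*5!*5!*1!*1!*1! = 14400
prefactor² = (2J+1)*Δ*N² = 900/7
  k=4: +1/(4!*1!*1!*1!*0!*0!) = 1/24
  k=5: −1/(5!*0!*0!*0!*1!*1!) = -1/120
Σ = 1/30  ⇒  CG² = 900/7*1/30² = 1/7
CG = +√(1/7) = +0.377964

+0.377964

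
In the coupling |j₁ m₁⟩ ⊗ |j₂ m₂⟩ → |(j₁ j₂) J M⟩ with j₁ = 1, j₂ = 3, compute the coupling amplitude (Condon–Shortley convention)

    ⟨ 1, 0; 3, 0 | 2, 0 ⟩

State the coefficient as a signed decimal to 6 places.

j₁+j₂−J=2  J+j₁−j₂=0  J−j₁+j₂=4  j₁+j₂+J+1=7
(j₁±m₁, j₂±m₂, J±M) = (1,1,3,3,2,2)
P² = 48/7
sum k=1..1:
  [1] −1/4 = -1/4
S = -1/4
C² = P²·S² = 3/7 ; C = -0.654654

-0.654654  (= −√(3/7))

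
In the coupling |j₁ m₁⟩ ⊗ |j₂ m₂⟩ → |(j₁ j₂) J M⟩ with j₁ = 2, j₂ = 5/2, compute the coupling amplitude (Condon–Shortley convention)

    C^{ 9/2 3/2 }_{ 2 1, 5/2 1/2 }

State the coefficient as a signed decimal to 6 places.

j₁+j₂−J=0  J+j₁−j₂=4  J−j₁+j₂=5  j₁+j₂+J+1=10
(j₁±m₁, j₂±m₂, J±M) = (3,1,3,2,6,3)
P² = 17280/7
sum k=0..0:
  [0] +1/72 = 1/72
S = 1/72
C² = P²·S² = 10/21 ; C = +0.690066

+0.690066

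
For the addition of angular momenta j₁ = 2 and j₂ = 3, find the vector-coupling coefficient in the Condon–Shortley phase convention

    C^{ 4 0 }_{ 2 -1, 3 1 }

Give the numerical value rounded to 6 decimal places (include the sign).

triangle: 1!*3!*5!/10! = 720/3628800
(j±m)!: 1!*3!*4!*2!*4!*4! = 165888
prefactor² = (2J+1)*Δ*N² = 10368/35
  k=0: +1/(0!*1!*3!*4!*0!*1!) = 1/144
  k=1: −1/(1!*0!*2!*3!*1!*2!) = -1/24
Σ = -5/144  ⇒  CG² = 10368/35*(-5/144)² = 5/14
CG = −√(5/14) = -0.597614

−√(5/14) = -0.597614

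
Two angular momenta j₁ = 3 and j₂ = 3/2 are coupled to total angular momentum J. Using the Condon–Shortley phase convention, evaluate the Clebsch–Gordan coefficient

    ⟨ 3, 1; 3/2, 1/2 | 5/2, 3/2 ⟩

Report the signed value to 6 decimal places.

-0.591608  (= −√(7/20))

√[6·2!4!1!/8! · 4!2!2!1!4!1!] = √(576/35)
  +(−1)^1/∏(1,1,1,1,3,0)! = -1/6  (running -1/6)
  +(−1)^2/∏(2,0,0,0,4,1)! = 1/48  (running -7/48)
⟨..|..⟩ = √(576/35)·(-7/48) = -0.591608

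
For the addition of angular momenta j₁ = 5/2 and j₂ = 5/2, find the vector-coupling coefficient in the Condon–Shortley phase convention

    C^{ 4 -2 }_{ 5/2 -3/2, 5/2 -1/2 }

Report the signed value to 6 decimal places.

√[9·1!4!4!/10! · 1!4!2!3!2!6!] = √(20736/35)
  +(−1)^0/∏(0,1,4,2,0,2)! = 1/96  (running 1/96)
  +(−1)^1/∏(1,0,3,1,1,3)! = -1/36  (running -5/288)
⟨..|..⟩ = √(20736/35)·(-5/288) = -0.422577

−√(5/28) = -0.422577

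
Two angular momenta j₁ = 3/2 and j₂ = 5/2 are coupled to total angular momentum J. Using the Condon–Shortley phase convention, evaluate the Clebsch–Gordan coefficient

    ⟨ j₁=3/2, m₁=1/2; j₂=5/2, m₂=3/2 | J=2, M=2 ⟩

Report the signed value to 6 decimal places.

−√(8/21) = -0.617213

triangle: 2!·1!·3!/7! = 12/5040
(j±m)!: 2!·1!·4!·1!·4!·0! = 1152
prefactor² = (2J+1)·Δ·N² = 96/7
  k=1: −1/(1!·1!·0!·3!·1!·0!) = -1/6
Σ = -1/6  ⇒  CG² = 96/7·(-1/6)² = 8/21
CG = −√(8/21) = -0.617213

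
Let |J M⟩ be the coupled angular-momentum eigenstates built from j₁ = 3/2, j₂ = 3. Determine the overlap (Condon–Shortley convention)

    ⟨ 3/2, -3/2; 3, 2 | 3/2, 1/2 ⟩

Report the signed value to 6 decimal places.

−√(2/7) ≈ -0.534522

j₁+j₂−J=3  J+j₁−j₂=0  J−j₁+j₂=3  j₁+j₂+J+1=7
(j₁±m₁, j₂±m₂, J±M) = (0,3,5,1,2,1)
P² = 288/7
sum k=3..3:
  [3] −1/12 = -1/12
S = -1/12
C² = P²·S² = 2/7 ; C = -0.534522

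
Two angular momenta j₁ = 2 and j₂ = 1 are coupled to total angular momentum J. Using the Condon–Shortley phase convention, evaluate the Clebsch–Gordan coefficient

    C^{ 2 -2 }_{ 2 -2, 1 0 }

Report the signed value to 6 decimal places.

−√(2/3) = -0.816497

triangle: 1!*3!*1!/6! = 6/720
(j±m)!: 0!*4!*1!*1!*0!*4! = 576
prefactor² = (2J+1)*Δ*N² = 24
  k=1: −1/(1!*0!*3!*0!*0!*1!) = -1/6
Σ = -1/6  ⇒  CG² = 24*(-1/6)² = 2/3
CG = −√(2/3) = -0.816497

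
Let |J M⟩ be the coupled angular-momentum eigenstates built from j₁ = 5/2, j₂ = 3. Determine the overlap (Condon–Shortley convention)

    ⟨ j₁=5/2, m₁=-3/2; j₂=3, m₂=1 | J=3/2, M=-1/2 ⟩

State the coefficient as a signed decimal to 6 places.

triangle: 4!*1!*2!/8! = 48/40320
(j±m)!: 1!*4!*4!*2!*1!*2! = 2304
prefactor² = (2J+1)*Δ*N² = 384/35
  k=3: −1/(3!*1!*1!*1!*0!*1!) = -1/6
  k=4: +1/(4!*0!*0!*0!*1!*2!) = 1/48
Σ = -7/48  ⇒  CG² = 384/35*(-7/48)² = 7/30
CG = −√(7/30) = -0.483046

−√(7/30) = -0.483046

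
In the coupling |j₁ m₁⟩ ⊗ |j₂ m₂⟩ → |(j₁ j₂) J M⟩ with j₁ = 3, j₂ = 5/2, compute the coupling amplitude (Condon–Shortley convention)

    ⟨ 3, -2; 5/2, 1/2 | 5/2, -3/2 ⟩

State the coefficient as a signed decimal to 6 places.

√[6·3!3!2!/9! · 1!5!3!2!1!4!] = √(288/7)
  +(−1)^2/∏(2,1,3,1,0,1)! = 1/12  (running 1/12)
  +(−1)^3/∏(3,0,2,0,1,2)! = -1/24  (running 1/24)
⟨..|..⟩ = √(288/7)·(1/24) = +0.267261

+√(1/14) = +0.267261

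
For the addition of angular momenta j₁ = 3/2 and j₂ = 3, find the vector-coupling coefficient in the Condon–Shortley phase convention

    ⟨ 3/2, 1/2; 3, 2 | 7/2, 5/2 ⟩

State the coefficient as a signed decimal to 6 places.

√[8·1!2!5!/9! · 2!1!5!1!6!1!] = √(6400/7)
  +(−1)^0/∏(0,1,1,5,1,0)! = 1/120  (running 1/120)
  +(−1)^1/∏(1,0,0,4,2,1)! = -1/48  (running -1/80)
⟨..|..⟩ = √(6400/7)·(-1/80) = -0.377964

-0.377964  (= −√(1/7))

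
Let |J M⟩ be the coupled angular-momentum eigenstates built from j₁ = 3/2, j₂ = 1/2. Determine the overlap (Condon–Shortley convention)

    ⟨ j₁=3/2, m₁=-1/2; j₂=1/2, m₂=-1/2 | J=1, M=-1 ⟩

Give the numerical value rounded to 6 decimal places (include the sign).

triangle: 1!*2!*0!/4! = 2/24
(j±m)!: 1!*2!*0!*1!*0!*2! = 4
prefactor² = (2J+1)*Δ*N² = 1
  k=0: +1/(0!*1!*2!*0!*0!*0!) = 1/2
Σ = 1/2  ⇒  CG² = 1*1/2² = 1/4
CG = +√(1/4) = +0.500000

+√(1/4) ≈ +0.500000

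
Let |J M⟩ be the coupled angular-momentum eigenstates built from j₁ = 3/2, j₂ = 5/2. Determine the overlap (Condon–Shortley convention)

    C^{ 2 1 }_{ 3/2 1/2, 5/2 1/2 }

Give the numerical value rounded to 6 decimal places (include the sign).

−√(25/84) ≈ -0.545545

√[5·2!1!3!/7! · 2!1!3!2!3!1!] = √(12/7)
  +(−1)^0/∏(0,2,1,3,0,0)! = 1/12  (running 1/12)
  +(−1)^1/∏(1,1,0,2,1,1)! = -1/2  (running -5/12)
⟨..|..⟩ = √(12/7)·(-5/12) = -0.545545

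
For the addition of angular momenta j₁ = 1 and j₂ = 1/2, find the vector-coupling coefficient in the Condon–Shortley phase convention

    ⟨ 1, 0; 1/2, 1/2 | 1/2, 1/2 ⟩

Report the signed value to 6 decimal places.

j₁+j₂−J=1  J+j₁−j₂=1  J−j₁+j₂=0  j₁+j₂+J+1=3
(j₁±m₁, j₂±m₂, J±M) = (1,1,1,0,1,0)
P² = 1/3
sum k=1..1:
  [1] −1/1 = -1
S = -1
C² = P²·S² = 1/3 ; C = -0.577350

−√(1/3) = -0.577350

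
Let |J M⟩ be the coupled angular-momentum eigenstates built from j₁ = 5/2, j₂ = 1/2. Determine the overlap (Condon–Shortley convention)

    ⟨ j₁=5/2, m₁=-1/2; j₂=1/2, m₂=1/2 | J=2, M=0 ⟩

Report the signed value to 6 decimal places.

−√(1/2) = -0.707107

triangle: 1!×4!×0!/6! = 24/720
(j±m)!: 2!×3!×1!×0!×2!×2! = 48
prefactor² = (2J+1)×Δ×N² = 8
  k=1: −1/(1!×0!×2!×0!×2!×0!) = -1/4
Σ = -1/4  ⇒  CG² = 8×(-1/4)² = 1/2
CG = −√(1/2) = -0.707107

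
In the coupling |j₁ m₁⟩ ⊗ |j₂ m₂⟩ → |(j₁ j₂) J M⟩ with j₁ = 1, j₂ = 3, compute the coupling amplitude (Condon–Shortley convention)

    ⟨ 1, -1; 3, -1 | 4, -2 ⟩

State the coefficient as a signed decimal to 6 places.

+0.731925  (= +√(15/28))

√[9·0!2!6!/9! · 0!2!2!4!2!6!] = √(34560/7)
  +(−1)^0/∏(0,0,2,2,0,4)! = 1/96  (running 1/96)
⟨..|..⟩ = √(34560/7)·(1/96) = +0.731925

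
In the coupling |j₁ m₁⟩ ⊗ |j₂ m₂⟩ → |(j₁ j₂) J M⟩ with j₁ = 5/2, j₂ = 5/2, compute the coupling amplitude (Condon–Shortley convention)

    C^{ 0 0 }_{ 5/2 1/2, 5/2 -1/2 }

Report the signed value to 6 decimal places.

+√(1/6) = +0.408248

triangle: 5!×0!×0!/6! = 120/720
(j±m)!: 3!×2!×2!×3!×0!×0! = 144
prefactor² = (2J+1)×Δ×N² = 24
  k=2: +1/(2!×3!×0!×0!×0!×0!) = 1/12
Σ = 1/12  ⇒  CG² = 24×1/12² = 1/6
CG = +√(1/6) = +0.408248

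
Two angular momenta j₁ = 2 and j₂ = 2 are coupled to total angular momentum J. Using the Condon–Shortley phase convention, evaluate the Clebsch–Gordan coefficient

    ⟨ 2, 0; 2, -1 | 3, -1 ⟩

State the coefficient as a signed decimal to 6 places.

+√(1/5) = +0.447214

triangle: 1!×3!×3!/8! = 36/40320
(j±m)!: 2!×2!×1!×3!×2!×4! = 1152
prefactor² = (2J+1)×Δ×N² = 36/5
  k=0: +1/(0!×1!×2!×1!×1!×2!) = 1/4
  k=1: −1/(1!×0!×1!×0!×2!×3!) = -1/12
Σ = 1/6  ⇒  CG² = 36/5×1/6² = 1/5
CG = +√(1/5) = +0.447214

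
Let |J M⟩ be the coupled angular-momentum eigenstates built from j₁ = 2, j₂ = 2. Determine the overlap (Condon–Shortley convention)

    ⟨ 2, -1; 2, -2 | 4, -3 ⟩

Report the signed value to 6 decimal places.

+0.707107

√[9·0!4!4!/9! · 1!3!0!4!1!7!] = √(10368)
  +(−1)^0/∏(0,0,3,0,1,4)! = 1/144  (running 1/144)
⟨..|..⟩ = √(10368)·(1/144) = +0.707107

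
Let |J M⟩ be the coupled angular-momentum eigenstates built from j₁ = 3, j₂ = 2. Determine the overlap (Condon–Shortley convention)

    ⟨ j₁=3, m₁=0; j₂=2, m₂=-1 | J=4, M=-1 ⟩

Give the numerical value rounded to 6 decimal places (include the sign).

triangle: 1!*5!*3!/10! = 720/3628800
(j±m)!: 3!*3!*1!*3!*3!*5! = 155520
prefactor² = (2J+1)*Δ*N² = 1944/7
  k=0: +1/(0!*1!*3!*1!*2!*2!) = 1/24
  k=1: −1/(1!*0!*2!*0!*3!*3!) = -1/72
Σ = 1/36  ⇒  CG² = 1944/7*1/36² = 3/14
CG = +√(3/14) = +0.462910

+0.462910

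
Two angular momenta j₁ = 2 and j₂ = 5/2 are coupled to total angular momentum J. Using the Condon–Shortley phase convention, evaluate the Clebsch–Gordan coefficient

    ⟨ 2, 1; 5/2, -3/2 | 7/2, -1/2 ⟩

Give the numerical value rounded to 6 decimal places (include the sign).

j₁+j₂−J=1  J+j₁−j₂=3  J−j₁+j₂=4  j₁+j₂+J+1=9
(j₁±m₁, j₂±m₂, J±M) = (3,1,1,4,3,4)
P² = 2304/35
sum k=0..1:
  [0] +1/12 = 1/12
  [1] −1/144 = -1/144
S = 11/144
C² = P²·S² = 121/315 ; C = +0.619780

+0.619780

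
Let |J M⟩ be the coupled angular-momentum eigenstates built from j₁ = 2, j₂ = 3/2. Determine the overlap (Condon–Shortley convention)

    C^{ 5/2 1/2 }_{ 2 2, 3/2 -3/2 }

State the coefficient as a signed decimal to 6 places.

+√(6/35) = +0.414039

j₁+j₂−J=1  J+j₁−j₂=3  J−j₁+j₂=2  j₁+j₂+J+1=7
(j₁±m₁, j₂±m₂, J±M) = (4,0,0,3,3,2)
P² = 864/35
sum k=0..0:
  [0] +1/12 = 1/12
S = 1/12
C² = P²·S² = 6/35 ; C = +0.414039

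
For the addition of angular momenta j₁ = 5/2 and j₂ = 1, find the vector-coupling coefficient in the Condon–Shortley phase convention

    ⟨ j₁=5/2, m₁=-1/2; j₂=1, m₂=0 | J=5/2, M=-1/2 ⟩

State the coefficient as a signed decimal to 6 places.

√[6·1!4!1!/7! · 2!3!1!1!2!3!] = √(144/35)
  +(−1)^0/∏(0,1,3,1,1,0)! = 1/6  (running 1/6)
  +(−1)^1/∏(1,0,2,0,2,1)! = -1/4  (running -1/12)
⟨..|..⟩ = √(144/35)·(-1/12) = -0.169031

-0.169031  (= −√(1/35))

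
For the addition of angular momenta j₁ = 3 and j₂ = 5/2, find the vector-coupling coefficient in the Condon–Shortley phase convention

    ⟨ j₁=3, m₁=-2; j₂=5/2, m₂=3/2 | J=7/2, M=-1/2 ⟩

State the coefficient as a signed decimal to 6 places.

+0.563436

triangle: 2!*4!*3!/10! = 288/3628800
(j±m)!: 1!*5!*4!*1!*3!*4! = 414720
prefactor² = (2J+1)*Δ*N² = 9216/35
  k=1: −1/(1!*1!*4!*3!*0!*0!) = -1/144
  k=2: +1/(2!*0!*3!*2!*1!*1!) = 1/24
Σ = 5/144  ⇒  CG² = 9216/35*5/144² = 20/63
CG = +√(20/63) = +0.563436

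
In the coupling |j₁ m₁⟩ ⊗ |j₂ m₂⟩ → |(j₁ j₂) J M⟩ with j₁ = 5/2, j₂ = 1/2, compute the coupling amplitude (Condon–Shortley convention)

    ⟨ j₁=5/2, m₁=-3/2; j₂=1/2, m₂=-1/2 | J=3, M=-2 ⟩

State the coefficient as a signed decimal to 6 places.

triangle: 0!×5!×1!/7! = 120/5040
(j±m)!: 1!×4!×0!×1!×1!×5! = 2880
prefactor² = (2J+1)×Δ×N² = 480
  k=0: +1/(0!×0!×4!×0!×1!×1!) = 1/24
Σ = 1/24  ⇒  CG² = 480×1/24² = 5/6
CG = +√(5/6) = +0.912871

+√(5/6) ≈ +0.912871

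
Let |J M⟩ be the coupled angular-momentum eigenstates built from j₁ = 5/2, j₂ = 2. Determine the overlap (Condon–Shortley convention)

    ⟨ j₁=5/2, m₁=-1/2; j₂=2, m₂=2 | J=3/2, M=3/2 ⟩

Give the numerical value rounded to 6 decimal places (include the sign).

-0.338062

j₁+j₂−J=3  J+j₁−j₂=2  J−j₁+j₂=1  j₁+j₂+J+1=7
(j₁±m₁, j₂±m₂, J±M) = (2,3,4,0,3,0)
P² = 576/35
sum k=3..3:
  [3] −1/12 = -1/12
S = -1/12
C² = P²·S² = 4/35 ; C = -0.338062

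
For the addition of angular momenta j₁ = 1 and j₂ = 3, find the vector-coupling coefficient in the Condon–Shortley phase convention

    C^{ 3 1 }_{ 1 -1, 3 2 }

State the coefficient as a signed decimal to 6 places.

triangle: 1!·1!·5!/8! = 120/40320
(j±m)!: 0!·2!·5!·1!·4!·2! = 11520
prefactor² = (2J+1)·Δ·N² = 240
  k=1: −1/(1!·0!·1!·4!·0!·1!) = -1/24
Σ = -1/24  ⇒  CG² = 240·(-1/24)² = 5/12
CG = −√(5/12) = -0.645497

-0.645497  (= −√(5/12))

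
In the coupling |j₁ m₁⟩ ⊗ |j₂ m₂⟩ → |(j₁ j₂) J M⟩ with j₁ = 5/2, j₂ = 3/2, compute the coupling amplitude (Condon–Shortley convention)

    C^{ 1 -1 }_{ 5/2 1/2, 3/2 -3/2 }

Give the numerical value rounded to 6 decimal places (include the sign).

+√(1/20) ≈ +0.223607

triangle: 3!×2!×0!/6! = 12/720
(j±m)!: 3!×2!×0!×3!×0!×2! = 144
prefactor² = (2J+1)×Δ×N² = 36/5
  k=0: +1/(0!×3!×2!×0!×0!×0!) = 1/12
Σ = 1/12  ⇒  CG² = 36/5×1/12² = 1/20
CG = +√(1/20) = +0.223607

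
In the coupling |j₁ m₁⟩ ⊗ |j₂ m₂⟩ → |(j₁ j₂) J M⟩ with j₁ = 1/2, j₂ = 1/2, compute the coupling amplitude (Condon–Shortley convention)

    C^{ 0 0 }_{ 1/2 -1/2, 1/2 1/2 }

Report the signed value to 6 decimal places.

−√(1/2) = -0.707107

√[1·1!0!0!/2! · 0!1!1!0!0!0!] = √(1/2)
  +(−1)^1/∏(1,0,0,0,0,0)! = -1  (running -1)
⟨..|..⟩ = √(1/2)·(-1) = -0.707107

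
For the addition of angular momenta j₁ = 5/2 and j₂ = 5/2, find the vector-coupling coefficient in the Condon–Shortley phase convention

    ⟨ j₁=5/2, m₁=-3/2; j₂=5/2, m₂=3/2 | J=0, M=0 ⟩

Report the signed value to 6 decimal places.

triangle: 5!×0!×0!/6! = 120/720
(j±m)!: 1!×4!×4!×1!×0!×0! = 576
prefactor² = (2J+1)×Δ×N² = 96
  k=4: +1/(4!×1!×0!×0!×0!×0!) = 1/24
Σ = 1/24  ⇒  CG² = 96×1/24² = 1/6
CG = +√(1/6) = +0.408248

+√(1/6) = +0.408248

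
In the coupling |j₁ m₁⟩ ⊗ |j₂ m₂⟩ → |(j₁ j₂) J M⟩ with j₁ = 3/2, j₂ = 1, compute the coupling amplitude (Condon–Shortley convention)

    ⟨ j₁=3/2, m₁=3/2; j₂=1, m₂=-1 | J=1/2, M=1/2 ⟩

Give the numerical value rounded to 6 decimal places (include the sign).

+0.707107  (= +√(1/2))

√[2·2!1!0!/4! · 3!0!0!2!1!0!] = √(2)
  +(−1)^0/∏(0,2,0,0,1,0)! = 1/2  (running 1/2)
⟨..|..⟩ = √(2)·(1/2) = +0.707107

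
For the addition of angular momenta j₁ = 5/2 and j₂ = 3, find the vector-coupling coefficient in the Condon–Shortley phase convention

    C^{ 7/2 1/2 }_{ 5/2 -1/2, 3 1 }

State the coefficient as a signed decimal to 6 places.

-0.125988

j₁+j₂−J=2  J+j₁−j₂=3  J−j₁+j₂=4  j₁+j₂+J+1=10
(j₁±m₁, j₂±m₂, J±M) = (2,3,4,2,4,3)
P² = 9216/175
sum k=0..2:
  [0] +1/288 = 1/288
  [1] −1/12 = -1/12
  [2] +1/16 = 1/16
S = -5/288
C² = P²·S² = 1/63 ; C = -0.125988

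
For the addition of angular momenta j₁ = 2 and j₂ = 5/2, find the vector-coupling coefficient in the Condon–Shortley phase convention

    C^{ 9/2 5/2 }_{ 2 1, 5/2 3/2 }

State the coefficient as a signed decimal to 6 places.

+√(5/9) ≈ +0.745356

√[10·0!4!5!/10! · 3!1!4!1!7!2!] = √(11520)
  +(−1)^0/∏(0,0,1,4,3,1)! = 1/144  (running 1/144)
⟨..|..⟩ = √(11520)·(1/144) = +0.745356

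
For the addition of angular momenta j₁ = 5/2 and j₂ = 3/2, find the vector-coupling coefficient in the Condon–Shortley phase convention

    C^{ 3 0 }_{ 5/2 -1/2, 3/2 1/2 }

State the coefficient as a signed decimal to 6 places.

triangle: 1!×4!×2!/8! = 48/40320
(j±m)!: 2!×3!×2!×1!×3!×3! = 864
prefactor² = (2J+1)×Δ×N² = 36/5
  k=0: +1/(0!×1!×3!×2!×1!×0!) = 1/12
  k=1: −1/(1!×0!×2!×1!×2!×1!) = -1/4
Σ = -1/6  ⇒  CG² = 36/5×(-1/6)² = 1/5
CG = −√(1/5) = -0.447214

-0.447214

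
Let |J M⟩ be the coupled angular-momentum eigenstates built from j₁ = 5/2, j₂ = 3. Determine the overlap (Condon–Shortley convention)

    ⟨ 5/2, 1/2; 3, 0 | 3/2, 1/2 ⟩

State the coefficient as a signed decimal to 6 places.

j₁+j₂−J=4  J+j₁−j₂=1  J−j₁+j₂=2  j₁+j₂+J+1=8
(j₁±m₁, j₂±m₂, J±M) = (3,2,3,3,2,1)
P² = 144/35
sum k=1..2:
  [1] −1/12 = -1/12
  [2] +1/4 = 1/4
S = 1/6
C² = P²·S² = 4/35 ; C = +0.338062

+0.338062  (= +√(4/35))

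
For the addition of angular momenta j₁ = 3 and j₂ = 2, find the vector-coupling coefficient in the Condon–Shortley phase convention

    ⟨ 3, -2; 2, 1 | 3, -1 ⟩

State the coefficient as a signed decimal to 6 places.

+√(1/4) = +0.500000

j₁+j₂−J=2  J+j₁−j₂=4  J−j₁+j₂=2  j₁+j₂+J+1=9
(j₁±m₁, j₂±m₂, J±M) = (1,5,3,1,2,4)
P² = 64
sum k=1..2:
  [1] −1/48 = -1/48
  [2] +1/12 = 1/12
S = 1/16
C² = P²·S² = 1/4 ; C = +0.500000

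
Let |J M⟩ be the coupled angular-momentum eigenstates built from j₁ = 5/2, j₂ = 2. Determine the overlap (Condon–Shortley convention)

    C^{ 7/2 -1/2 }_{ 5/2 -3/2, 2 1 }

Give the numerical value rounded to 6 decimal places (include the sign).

−√(121/315) ≈ -0.619780

j₁+j₂−J=1  J+j₁−j₂=4  J−j₁+j₂=3  j₁+j₂+J+1=9
(j₁±m₁, j₂±m₂, J±M) = (1,4,3,1,3,4)
P² = 2304/35
sum k=0..1:
  [0] +1/144 = 1/144
  [1] −1/12 = -1/12
S = -11/144
C² = P²·S² = 121/315 ; C = -0.619780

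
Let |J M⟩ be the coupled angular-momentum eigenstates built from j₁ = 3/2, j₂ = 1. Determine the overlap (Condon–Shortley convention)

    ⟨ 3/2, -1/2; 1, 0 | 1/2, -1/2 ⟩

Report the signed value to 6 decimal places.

j₁+j₂−J=2  J+j₁−j₂=1  J−j₁+j₂=0  j₁+j₂+J+1=4
(j₁±m₁, j₂±m₂, J±M) = (1,2,1,1,0,1)
P² = 1/3
sum k=1..1:
  [1] −1/1 = -1
S = -1
C² = P²·S² = 1/3 ; C = -0.577350

−√(1/3) = -0.577350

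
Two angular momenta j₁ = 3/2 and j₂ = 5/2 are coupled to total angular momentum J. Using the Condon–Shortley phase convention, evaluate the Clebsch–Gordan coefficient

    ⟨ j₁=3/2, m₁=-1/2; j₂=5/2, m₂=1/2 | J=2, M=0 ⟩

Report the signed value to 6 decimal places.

-0.267261

√[5·2!1!3!/7! · 1!2!3!2!2!2!] = √(8/7)
  +(−1)^1/∏(1,1,1,2,0,1)! = -1/2  (running -1/2)
  +(−1)^2/∏(2,0,0,1,1,2)! = 1/4  (running -1/4)
⟨..|..⟩ = √(8/7)·(-1/4) = -0.267261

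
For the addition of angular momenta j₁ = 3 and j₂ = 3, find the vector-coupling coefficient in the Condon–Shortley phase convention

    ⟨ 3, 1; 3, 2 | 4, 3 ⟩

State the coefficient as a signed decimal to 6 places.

−√(1/11) = -0.301511

√[9·2!4!4!/11! · 4!2!5!1!7!1!] = √(82944/11)
  +(−1)^1/∏(1,1,1,4,3,0)! = -1/144  (running -1/144)
  +(−1)^2/∏(2,0,0,3,4,1)! = 1/288  (running -1/288)
⟨..|..⟩ = √(82944/11)·(-1/288) = -0.301511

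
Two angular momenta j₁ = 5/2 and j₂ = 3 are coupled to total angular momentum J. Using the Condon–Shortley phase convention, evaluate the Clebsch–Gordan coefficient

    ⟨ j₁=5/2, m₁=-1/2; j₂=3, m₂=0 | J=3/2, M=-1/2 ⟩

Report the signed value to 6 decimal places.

+√(4/35) = +0.338062

triangle: 4!×1!×2!/8! = 48/40320
(j±m)!: 2!×3!×3!×3!×1!×2! = 864
prefactor² = (2J+1)×Δ×N² = 144/35
  k=2: +1/(2!×2!×1!×1!×0!×1!) = 1/4
  k=3: −1/(3!×1!×0!×0!×1!×2!) = -1/12
Σ = 1/6  ⇒  CG² = 144/35×1/6² = 4/35
CG = +√(4/35) = +0.338062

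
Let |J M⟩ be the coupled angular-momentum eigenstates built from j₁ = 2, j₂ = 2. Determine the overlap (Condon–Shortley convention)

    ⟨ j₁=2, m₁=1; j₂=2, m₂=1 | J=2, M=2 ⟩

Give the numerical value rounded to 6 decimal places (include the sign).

−√(3/7) ≈ -0.654654

triangle: 2!×2!×2!/7! = 8/5040
(j±m)!: 3!×1!×3!×1!×4!×0! = 864
prefactor² = (2J+1)×Δ×N² = 48/7
  k=1: −1/(1!×1!×0!×2!×2!×0!) = -1/4
Σ = -1/4  ⇒  CG² = 48/7×(-1/4)² = 3/7
CG = −√(3/7) = -0.654654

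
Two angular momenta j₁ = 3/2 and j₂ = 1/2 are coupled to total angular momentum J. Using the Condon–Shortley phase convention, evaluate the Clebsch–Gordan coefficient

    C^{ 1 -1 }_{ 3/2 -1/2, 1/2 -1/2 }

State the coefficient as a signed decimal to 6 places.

triangle: 1!·2!·0!/4! = 2/24
(j±m)!: 1!·2!·0!·1!·0!·2! = 4
prefactor² = (2J+1)·Δ·N² = 1
  k=0: +1/(0!·1!·2!·0!·0!·0!) = 1/2
Σ = 1/2  ⇒  CG² = 1·1/2² = 1/4
CG = +√(1/4) = +0.500000

+0.500000  (= +√(1/4))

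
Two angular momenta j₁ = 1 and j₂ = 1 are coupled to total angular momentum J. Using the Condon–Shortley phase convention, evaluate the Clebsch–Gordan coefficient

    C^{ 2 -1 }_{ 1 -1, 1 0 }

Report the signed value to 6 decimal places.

+√(1/2) = +0.707107

j₁+j₂−J=0  J+j₁−j₂=2  J−j₁+j₂=2  j₁+j₂+J+1=5
(j₁±m₁, j₂±m₂, J±M) = (0,2,1,1,1,3)
P² = 2
sum k=0..0:
  [0] +1/2 = 1/2
S = 1/2
C² = P²·S² = 1/2 ; C = +0.707107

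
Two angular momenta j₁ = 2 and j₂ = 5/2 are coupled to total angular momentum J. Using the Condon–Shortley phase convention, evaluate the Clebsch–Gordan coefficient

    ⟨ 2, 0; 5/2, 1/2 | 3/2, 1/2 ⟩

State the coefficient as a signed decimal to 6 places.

triangle: 3!·1!·2!/7! = 12/5040
(j±m)!: 2!·2!·3!·2!·2!·1! = 96
prefactor² = (2J+1)·Δ·N² = 32/35
  k=1: −1/(1!·2!·1!·2!·0!·0!) = -1/4
  k=2: +1/(2!·1!·0!·1!·1!·1!) = 1/2
Σ = 1/4  ⇒  CG² = 32/35·1/4² = 2/35
CG = +√(2/35) = +0.239046

+0.239046  (= +√(2/35))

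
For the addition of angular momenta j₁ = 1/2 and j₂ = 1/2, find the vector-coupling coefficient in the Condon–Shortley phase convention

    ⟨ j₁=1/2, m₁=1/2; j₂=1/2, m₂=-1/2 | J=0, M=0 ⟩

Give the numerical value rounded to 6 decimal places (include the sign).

+0.707107

√[1·1!0!0!/2! · 1!0!0!1!0!0!] = √(1/2)
  +(−1)^0/∏(0,1,0,0,0,0)! = 1  (running 1)
⟨..|..⟩ = √(1/2)·(1) = +0.707107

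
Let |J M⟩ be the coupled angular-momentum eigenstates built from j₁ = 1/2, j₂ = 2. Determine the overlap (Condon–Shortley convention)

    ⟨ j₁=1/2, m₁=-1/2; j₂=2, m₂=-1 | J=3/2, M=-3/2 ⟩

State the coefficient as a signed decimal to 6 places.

√[4·1!0!3!/5! · 0!1!1!3!0!3!] = √(36/5)
  +(−1)^1/∏(1,0,0,0,0,3)! = -1/6  (running -1/6)
⟨..|..⟩ = √(36/5)·(-1/6) = -0.447214

−√(1/5) = -0.447214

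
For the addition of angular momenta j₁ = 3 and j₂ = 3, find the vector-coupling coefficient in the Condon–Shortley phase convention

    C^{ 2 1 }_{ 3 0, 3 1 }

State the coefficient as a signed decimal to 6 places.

+√(1/42) ≈ +0.154303

triangle: 4!×2!×2!/9! = 96/362880
(j±m)!: 3!×3!×4!×2!×3!×1! = 10368
prefactor² = (2J+1)×Δ×N² = 96/7
  k=2: +1/(2!×2!×1!×2!×1!×0!) = 1/8
  k=3: −1/(3!×1!×0!×1!×2!×1!) = -1/12
Σ = 1/24  ⇒  CG² = 96/7×1/24² = 1/42
CG = +√(1/42) = +0.154303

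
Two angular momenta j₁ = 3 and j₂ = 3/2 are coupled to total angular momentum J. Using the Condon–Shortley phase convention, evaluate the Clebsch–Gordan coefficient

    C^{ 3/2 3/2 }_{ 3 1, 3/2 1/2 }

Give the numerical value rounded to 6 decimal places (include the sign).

j₁+j₂−J=3  J+j₁−j₂=3  J−j₁+j₂=0  j₁+j₂+J+1=7
(j₁±m₁, j₂±m₂, J±M) = (4,2,2,1,3,0)
P² = 576/35
sum k=2..2:
  [2] +1/12 = 1/12
S = 1/12
C² = P²·S² = 4/35 ; C = +0.338062

+0.338062  (= +√(4/35))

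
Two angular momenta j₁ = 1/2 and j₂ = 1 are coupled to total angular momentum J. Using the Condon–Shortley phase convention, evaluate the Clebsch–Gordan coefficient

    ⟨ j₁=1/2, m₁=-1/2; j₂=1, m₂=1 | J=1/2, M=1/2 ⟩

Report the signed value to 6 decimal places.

j₁+j₂−J=1  J+j₁−j₂=0  J−j₁+j₂=1  j₁+j₂+J+1=3
(j₁±m₁, j₂±m₂, J±M) = (0,1,2,0,1,0)
P² = 2/3
sum k=1..1:
  [1] −1/1 = -1
S = -1
C² = P²·S² = 2/3 ; C = -0.816497

−√(2/3) ≈ -0.816497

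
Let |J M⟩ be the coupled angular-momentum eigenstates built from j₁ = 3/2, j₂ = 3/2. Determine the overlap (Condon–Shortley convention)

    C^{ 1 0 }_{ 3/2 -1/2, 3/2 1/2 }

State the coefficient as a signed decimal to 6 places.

−√(1/20) ≈ -0.223607

√[3·2!1!1!/5! · 1!2!2!1!1!1!] = √(1/5)
  +(−1)^1/∏(1,1,1,1,0,0)! = -1  (running -1)
  +(−1)^2/∏(2,0,0,0,1,1)! = 1/2  (running -1/2)
⟨..|..⟩ = √(1/5)·(-1/2) = -0.223607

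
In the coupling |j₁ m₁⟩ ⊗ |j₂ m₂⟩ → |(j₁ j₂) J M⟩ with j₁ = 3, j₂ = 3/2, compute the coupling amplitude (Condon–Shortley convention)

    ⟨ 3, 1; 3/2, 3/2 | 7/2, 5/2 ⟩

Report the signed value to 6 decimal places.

−√(10/21) = -0.690066

triangle: 1!*5!*2!/9! = 240/362880
(j±m)!: 4!*2!*3!*0!*6!*1! = 207360
prefactor² = (2J+1)*Δ*N² = 7680/7
  k=1: −1/(1!*0!*1!*2!*4!*0!) = -1/48
Σ = -1/48  ⇒  CG² = 7680/7*(-1/48)² = 10/21
CG = −√(10/21) = -0.690066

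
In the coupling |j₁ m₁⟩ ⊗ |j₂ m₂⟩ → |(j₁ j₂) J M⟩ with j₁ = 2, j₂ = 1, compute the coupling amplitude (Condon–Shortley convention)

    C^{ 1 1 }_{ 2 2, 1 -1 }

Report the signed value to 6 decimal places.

j₁+j₂−J=2  J+j₁−j₂=2  J−j₁+j₂=0  j₁+j₂+J+1=5
(j₁±m₁, j₂±m₂, J±M) = (4,0,0,2,2,0)
P² = 48/5
sum k=0..0:
  [0] +1/4 = 1/4
S = 1/4
C² = P²·S² = 3/5 ; C = +0.774597

+√(3/5) ≈ +0.774597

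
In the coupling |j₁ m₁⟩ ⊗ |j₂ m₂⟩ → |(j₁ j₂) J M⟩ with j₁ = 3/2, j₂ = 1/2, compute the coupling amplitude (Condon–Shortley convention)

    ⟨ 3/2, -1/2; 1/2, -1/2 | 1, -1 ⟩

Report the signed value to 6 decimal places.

+0.500000  (= +√(1/4))

triangle: 1!·2!·0!/4! = 2/24
(j±m)!: 1!·2!·0!·1!·0!·2! = 4
prefactor² = (2J+1)·Δ·N² = 1
  k=0: +1/(0!·1!·2!·0!·0!·0!) = 1/2
Σ = 1/2  ⇒  CG² = 1·1/2² = 1/4
CG = +√(1/4) = +0.500000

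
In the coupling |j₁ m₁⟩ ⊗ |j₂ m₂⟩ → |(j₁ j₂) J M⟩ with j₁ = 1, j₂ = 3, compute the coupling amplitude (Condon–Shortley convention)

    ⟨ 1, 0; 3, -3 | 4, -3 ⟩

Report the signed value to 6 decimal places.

triangle: 0!·2!·6!/9! = 1440/362880
(j±m)!: 1!·1!·0!·6!·1!·7! = 3628800
prefactor² = (2J+1)·Δ·N² = 129600
  k=0: +1/(0!·0!·1!·0!·1!·6!) = 1/720
Σ = 1/720  ⇒  CG² = 129600·1/720² = 1/4
CG = +√(1/4) = +0.500000

+0.500000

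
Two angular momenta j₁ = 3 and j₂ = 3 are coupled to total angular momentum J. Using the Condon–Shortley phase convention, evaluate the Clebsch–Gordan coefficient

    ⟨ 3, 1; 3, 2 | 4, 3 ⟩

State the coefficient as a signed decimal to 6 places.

-0.301511

√[9·2!4!4!/11! · 4!2!5!1!7!1!] = √(82944/11)
  +(−1)^1/∏(1,1,1,4,3,0)! = -1/144  (running -1/144)
  +(−1)^2/∏(2,0,0,3,4,1)! = 1/288  (running -1/288)
⟨..|..⟩ = √(82944/11)·(-1/288) = -0.301511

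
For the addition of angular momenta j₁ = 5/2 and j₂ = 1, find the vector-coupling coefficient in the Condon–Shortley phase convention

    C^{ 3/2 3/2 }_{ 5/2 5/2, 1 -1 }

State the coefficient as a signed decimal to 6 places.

+√(2/3) = +0.816497

√[4·2!3!0!/6! · 5!0!0!2!3!0!] = √(96)
  +(−1)^0/∏(0,2,0,0,3,0)! = 1/12  (running 1/12)
⟨..|..⟩ = √(96)·(1/12) = +0.816497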